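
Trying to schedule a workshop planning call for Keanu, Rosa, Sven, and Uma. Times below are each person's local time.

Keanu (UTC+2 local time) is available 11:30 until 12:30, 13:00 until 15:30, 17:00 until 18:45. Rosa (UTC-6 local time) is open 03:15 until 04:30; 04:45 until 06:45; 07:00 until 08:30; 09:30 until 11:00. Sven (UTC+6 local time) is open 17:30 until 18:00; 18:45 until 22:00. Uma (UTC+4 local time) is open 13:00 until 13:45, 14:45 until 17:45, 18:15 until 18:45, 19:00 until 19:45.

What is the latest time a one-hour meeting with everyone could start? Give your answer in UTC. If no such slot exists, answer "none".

Keanu in UTC: 09:30-10:30, 11:00-13:30, 15:00-16:45 (subtract 2h to convert from UTC+2).
Rosa in UTC: 09:15-10:30, 10:45-12:45, 13:00-14:30, 15:30-17:00 (add 6h to convert from UTC-6).
Sven in UTC: 11:30-12:00, 12:45-16:00 (subtract 6h to convert from UTC+6).
Uma in UTC: 09:00-09:45, 10:45-13:45, 14:15-14:45, 15:00-15:45 (subtract 4h to convert from UTC+4).
Keanu ∩ Rosa: 09:30-10:30, 11:00-12:45, 13:00-13:30, 15:30-16:45.
Keanu ∩ Rosa ∩ Sven: 11:30-12:00, 13:00-13:30, 15:30-16:00.
Keanu ∩ Rosa ∩ Sven ∩ Uma: 11:30-12:00, 13:00-13:30, 15:30-15:45.
Those are the intersection windows.
No common window is at least 60 minutes long.

none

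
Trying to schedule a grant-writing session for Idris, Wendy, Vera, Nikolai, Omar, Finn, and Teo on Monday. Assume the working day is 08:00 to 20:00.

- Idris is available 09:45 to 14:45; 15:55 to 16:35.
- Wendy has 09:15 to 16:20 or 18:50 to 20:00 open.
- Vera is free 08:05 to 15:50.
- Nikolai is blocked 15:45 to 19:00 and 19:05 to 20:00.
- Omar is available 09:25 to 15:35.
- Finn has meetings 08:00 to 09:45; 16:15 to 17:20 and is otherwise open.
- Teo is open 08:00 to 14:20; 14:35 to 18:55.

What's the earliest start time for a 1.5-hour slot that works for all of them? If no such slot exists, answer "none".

09:45

Idris free: 09:45-14:45, 15:55-16:35.
Wendy free: 09:15-16:20, 18:50-20:00.
Vera free: 08:05-15:50.
Nikolai free: 08:00-15:45, 19:00-19:05 (invert busy blocks within the working day).
Omar free: 09:25-15:35.
Finn free: 09:45-16:15, 17:20-20:00 (invert busy blocks within the working day).
Teo free: 08:00-14:20, 14:35-18:55.
Idris ∩ Wendy: 09:45-14:45, 15:55-16:20.
Idris ∩ Wendy ∩ Vera: 09:45-14:45.
Idris ∩ Wendy ∩ Vera ∩ Nikolai: 09:45-14:45.
Idris ∩ Wendy ∩ Vera ∩ Nikolai ∩ Omar: 09:45-14:45.
Idris ∩ Wendy ∩ Vera ∩ Nikolai ∩ Omar ∩ Finn: 09:45-14:45.
Idris ∩ Wendy ∩ Vera ∩ Nikolai ∩ Omar ∩ Finn ∩ Teo: 09:45-14:20, 14:35-14:45.
The first common window of at least 90 minutes is 09:45-14:20, so the earliest start is 09:45.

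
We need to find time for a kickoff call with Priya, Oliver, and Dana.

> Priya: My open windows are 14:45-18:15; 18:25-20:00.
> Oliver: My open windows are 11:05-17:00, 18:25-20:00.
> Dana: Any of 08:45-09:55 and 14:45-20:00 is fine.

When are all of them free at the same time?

14:45-17:00, 18:25-20:00

Priya ∩ Oliver: 14:45-17:00, 18:25-20:00.
Priya ∩ Oliver ∩ Dana: 14:45-17:00, 18:25-20:00.
So the common availability across everyone is 14:45-17:00, 18:25-20:00.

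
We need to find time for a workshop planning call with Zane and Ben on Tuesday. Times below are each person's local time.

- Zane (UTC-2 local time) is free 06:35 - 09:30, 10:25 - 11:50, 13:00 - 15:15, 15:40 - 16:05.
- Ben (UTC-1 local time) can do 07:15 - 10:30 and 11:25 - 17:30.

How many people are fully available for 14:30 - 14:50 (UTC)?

Zane in UTC: 08:35-11:30, 12:25-13:50, 15:00-17:15, 17:40-18:05 (add 2h to convert from UTC-2).
Ben in UTC: 08:15-11:30, 12:25-18:30 (add 1h to convert from UTC-1).
Ben can make the full 14:30-14:50 slot — that's 1.

1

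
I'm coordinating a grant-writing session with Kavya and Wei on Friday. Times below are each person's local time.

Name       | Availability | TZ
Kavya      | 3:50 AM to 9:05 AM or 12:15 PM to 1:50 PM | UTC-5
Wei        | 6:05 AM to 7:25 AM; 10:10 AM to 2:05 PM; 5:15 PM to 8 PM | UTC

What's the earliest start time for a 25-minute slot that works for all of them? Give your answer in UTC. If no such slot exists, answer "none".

10:10

Kavya in UTC: 08:50-14:05, 17:15-18:50 (add 5h to convert from UTC-5).
Wei in UTC: 06:05-07:25, 10:10-14:05, 17:15-20:00.
Kavya ∩ Wei: 10:10-14:05, 17:15-18:50.
So the common availability across everyone is 10:10-14:05, 17:15-18:50.
The first common window of at least 25 minutes is 10:10-14:05, so the earliest start is 10:10.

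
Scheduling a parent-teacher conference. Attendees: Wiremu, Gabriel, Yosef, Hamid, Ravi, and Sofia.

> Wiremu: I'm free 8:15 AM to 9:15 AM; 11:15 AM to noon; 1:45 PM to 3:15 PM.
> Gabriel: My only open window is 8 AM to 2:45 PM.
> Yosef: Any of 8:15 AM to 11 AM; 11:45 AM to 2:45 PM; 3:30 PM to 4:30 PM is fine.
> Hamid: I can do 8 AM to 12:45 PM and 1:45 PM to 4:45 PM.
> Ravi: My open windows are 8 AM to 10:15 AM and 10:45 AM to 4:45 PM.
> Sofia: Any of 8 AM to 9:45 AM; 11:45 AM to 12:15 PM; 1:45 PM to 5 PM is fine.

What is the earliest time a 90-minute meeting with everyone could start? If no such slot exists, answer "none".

Wiremu ∩ Gabriel: 08:15-09:15, 11:15-12:00, 13:45-14:45.
Wiremu ∩ Gabriel ∩ Yosef: 08:15-09:15, 11:45-12:00, 13:45-14:45.
Wiremu ∩ Gabriel ∩ Yosef ∩ Hamid: 08:15-09:15, 11:45-12:00, 13:45-14:45.
Wiremu ∩ Gabriel ∩ Yosef ∩ Hamid ∩ Ravi: 08:15-09:15, 11:45-12:00, 13:45-14:45.
Wiremu ∩ Gabriel ∩ Yosef ∩ Hamid ∩ Ravi ∩ Sofia: 08:15-09:15, 11:45-12:00, 13:45-14:45.
So the common availability across everyone is 08:15-09:15, 11:45-12:00, 13:45-14:45.
No common window is at least 90 minutes long.

none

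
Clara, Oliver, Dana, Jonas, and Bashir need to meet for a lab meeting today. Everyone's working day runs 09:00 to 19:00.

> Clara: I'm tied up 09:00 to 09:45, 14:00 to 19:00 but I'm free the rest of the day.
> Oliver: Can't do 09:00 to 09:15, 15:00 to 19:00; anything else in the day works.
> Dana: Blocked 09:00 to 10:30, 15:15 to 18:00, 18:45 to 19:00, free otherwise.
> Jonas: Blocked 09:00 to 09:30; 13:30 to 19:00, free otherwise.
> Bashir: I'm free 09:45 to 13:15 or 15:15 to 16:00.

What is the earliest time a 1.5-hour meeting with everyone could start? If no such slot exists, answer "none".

Clara free: 09:45-14:00 (invert busy blocks within the working day).
Oliver free: 09:15-15:00 (invert busy blocks within the working day).
Dana free: 10:30-15:15, 18:00-18:45 (invert busy blocks within the working day).
Jonas free: 09:30-13:30 (invert busy blocks within the working day).
Bashir free: 09:45-13:15, 15:15-16:00.
Clara ∩ Oliver: 09:45-14:00.
Clara ∩ Oliver ∩ Dana: 10:30-14:00.
Clara ∩ Oliver ∩ Dana ∩ Jonas: 10:30-13:30.
Clara ∩ Oliver ∩ Dana ∩ Jonas ∩ Bashir: 10:30-13:15.
The first common window of at least 90 minutes is 10:30-13:15, so the earliest start is 10:30.

10:30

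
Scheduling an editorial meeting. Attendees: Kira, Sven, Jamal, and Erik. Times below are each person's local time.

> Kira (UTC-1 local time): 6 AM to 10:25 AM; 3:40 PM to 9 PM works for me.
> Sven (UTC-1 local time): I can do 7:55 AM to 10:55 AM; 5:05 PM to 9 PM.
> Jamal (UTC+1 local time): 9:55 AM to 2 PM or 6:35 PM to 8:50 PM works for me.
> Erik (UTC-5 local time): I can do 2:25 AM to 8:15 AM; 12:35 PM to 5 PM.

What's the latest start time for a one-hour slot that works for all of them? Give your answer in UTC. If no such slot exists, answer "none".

Kira in UTC: 07:00-11:25, 16:40-22:00 (add 1h to convert from UTC-1).
Sven in UTC: 08:55-11:55, 18:05-22:00 (add 1h to convert from UTC-1).
Jamal in UTC: 08:55-13:00, 17:35-19:50 (subtract 1h to convert from UTC+1).
Erik in UTC: 07:25-13:15, 17:35-22:00 (add 5h to convert from UTC-5).
Kira ∩ Sven: 08:55-11:25, 18:05-22:00.
Kira ∩ Sven ∩ Jamal: 08:55-11:25, 18:05-19:50.
Kira ∩ Sven ∩ Jamal ∩ Erik: 08:55-11:25, 18:05-19:50.
So the common availability across everyone is 08:55-11:25, 18:05-19:50.
The last common window of at least 60 minutes is 18:05-19:50; a 60-minute meeting can start as late as 18:50 and still end by 19:50.

18:50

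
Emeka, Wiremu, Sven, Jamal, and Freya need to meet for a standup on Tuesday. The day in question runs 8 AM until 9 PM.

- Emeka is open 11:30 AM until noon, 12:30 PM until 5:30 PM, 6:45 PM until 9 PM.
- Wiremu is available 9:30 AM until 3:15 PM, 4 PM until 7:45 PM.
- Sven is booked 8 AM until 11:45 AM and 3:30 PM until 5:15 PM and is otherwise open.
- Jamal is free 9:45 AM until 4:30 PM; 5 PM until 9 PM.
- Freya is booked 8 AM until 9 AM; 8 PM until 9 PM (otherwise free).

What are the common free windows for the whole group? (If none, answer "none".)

Emeka free: 11:30-12:00, 12:30-17:30, 18:45-21:00.
Wiremu free: 09:30-15:15, 16:00-19:45.
Sven free: 11:45-15:30, 17:15-21:00 (invert busy blocks within the working day).
Jamal free: 09:45-16:30, 17:00-21:00.
Freya free: 09:00-20:00 (invert busy blocks within the working day).
Emeka ∩ Wiremu: 11:30-12:00, 12:30-15:15, 16:00-17:30, 18:45-19:45.
Emeka ∩ Wiremu ∩ Sven: 11:45-12:00, 12:30-15:15, 17:15-17:30, 18:45-19:45.
Emeka ∩ Wiremu ∩ Sven ∩ Jamal: 11:45-12:00, 12:30-15:15, 17:15-17:30, 18:45-19:45.
Emeka ∩ Wiremu ∩ Sven ∩ Jamal ∩ Freya: 11:45-12:00, 12:30-15:15, 17:15-17:30, 18:45-19:45.

11:45-12:00, 12:30-15:15, 17:15-17:30, 18:45-19:45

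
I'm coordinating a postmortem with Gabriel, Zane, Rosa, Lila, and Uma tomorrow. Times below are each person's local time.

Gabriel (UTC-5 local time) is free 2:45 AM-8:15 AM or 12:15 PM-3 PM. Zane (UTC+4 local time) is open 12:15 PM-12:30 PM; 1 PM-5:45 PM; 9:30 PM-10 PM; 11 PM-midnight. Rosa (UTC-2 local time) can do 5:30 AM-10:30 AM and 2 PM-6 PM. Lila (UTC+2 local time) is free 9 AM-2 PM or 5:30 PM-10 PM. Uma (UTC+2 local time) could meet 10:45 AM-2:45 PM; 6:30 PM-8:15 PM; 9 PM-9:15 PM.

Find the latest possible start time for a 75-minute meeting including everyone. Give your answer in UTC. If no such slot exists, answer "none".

Gabriel in UTC: 07:45-13:15, 17:15-20:00 (add 5h to convert from UTC-5).
Zane in UTC: 08:15-08:30, 09:00-13:45, 17:30-18:00, 19:00-20:00 (subtract 4h to convert from UTC+4).
Rosa in UTC: 07:30-12:30, 16:00-20:00 (add 2h to convert from UTC-2).
Lila in UTC: 07:00-12:00, 15:30-20:00 (subtract 2h to convert from UTC+2).
Uma in UTC: 08:45-12:45, 16:30-18:15, 19:00-19:15 (subtract 2h to convert from UTC+2).
Gabriel ∩ Zane: 08:15-08:30, 09:00-13:15, 17:30-18:00, 19:00-20:00.
Gabriel ∩ Zane ∩ Rosa: 08:15-08:30, 09:00-12:30, 17:30-18:00, 19:00-20:00.
Gabriel ∩ Zane ∩ Rosa ∩ Lila: 08:15-08:30, 09:00-12:00, 17:30-18:00, 19:00-20:00.
Gabriel ∩ Zane ∩ Rosa ∩ Lila ∩ Uma: 09:00-12:00, 17:30-18:00, 19:00-19:15.
The last common window of at least 75 minutes is 09:00-12:00; a 75-minute meeting can start as late as 10:45 and still end by 12:00.

10:45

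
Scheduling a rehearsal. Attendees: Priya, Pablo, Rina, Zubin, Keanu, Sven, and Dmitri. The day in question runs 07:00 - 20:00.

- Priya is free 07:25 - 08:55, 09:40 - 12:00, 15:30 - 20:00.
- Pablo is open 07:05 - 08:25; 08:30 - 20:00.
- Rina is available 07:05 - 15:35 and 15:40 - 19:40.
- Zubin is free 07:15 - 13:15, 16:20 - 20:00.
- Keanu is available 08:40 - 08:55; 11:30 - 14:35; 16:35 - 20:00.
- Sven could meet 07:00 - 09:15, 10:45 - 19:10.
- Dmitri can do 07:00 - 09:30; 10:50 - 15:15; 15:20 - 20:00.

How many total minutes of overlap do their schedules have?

Priya ∩ Pablo: 07:25-08:25, 08:30-08:55, 09:40-12:00, 15:30-20:00.
Priya ∩ Pablo ∩ Rina: 07:25-08:25, 08:30-08:55, 09:40-12:00, 15:30-15:35, 15:40-19:40.
Priya ∩ Pablo ∩ Rina ∩ Zubin: 07:25-08:25, 08:30-08:55, 09:40-12:00, 16:20-19:40.
Priya ∩ Pablo ∩ Rina ∩ Zubin ∩ Keanu: 08:40-08:55, 11:30-12:00, 16:35-19:40.
Priya ∩ Pablo ∩ Rina ∩ Zubin ∩ Keanu ∩ Sven: 08:40-08:55, 11:30-12:00, 16:35-19:10.
Priya ∩ Pablo ∩ Rina ∩ Zubin ∩ Keanu ∩ Sven ∩ Dmitri: 08:40-08:55, 11:30-12:00, 16:35-19:10.
Those are the intersection windows.
Summing the common windows: 15 + 30 + 155 = 200 minutes.

200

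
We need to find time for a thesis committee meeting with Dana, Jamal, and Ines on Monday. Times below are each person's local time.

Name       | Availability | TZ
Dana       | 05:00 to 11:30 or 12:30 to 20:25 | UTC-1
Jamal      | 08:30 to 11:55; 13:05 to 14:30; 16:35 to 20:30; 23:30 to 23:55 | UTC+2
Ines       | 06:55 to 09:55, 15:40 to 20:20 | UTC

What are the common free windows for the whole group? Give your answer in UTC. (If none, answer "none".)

Dana in UTC: 06:00-12:30, 13:30-21:25 (add 1h to convert from UTC-1).
Jamal in UTC: 06:30-09:55, 11:05-12:30, 14:35-18:30, 21:30-21:55 (subtract 2h to convert from UTC+2).
Ines in UTC: 06:55-09:55, 15:40-20:20.
Dana ∩ Jamal: 06:30-09:55, 11:05-12:30, 14:35-18:30.
Dana ∩ Jamal ∩ Ines: 06:55-09:55, 15:40-18:30.
So the common availability across everyone is 06:55-09:55, 15:40-18:30.

06:55-09:55, 15:40-18:30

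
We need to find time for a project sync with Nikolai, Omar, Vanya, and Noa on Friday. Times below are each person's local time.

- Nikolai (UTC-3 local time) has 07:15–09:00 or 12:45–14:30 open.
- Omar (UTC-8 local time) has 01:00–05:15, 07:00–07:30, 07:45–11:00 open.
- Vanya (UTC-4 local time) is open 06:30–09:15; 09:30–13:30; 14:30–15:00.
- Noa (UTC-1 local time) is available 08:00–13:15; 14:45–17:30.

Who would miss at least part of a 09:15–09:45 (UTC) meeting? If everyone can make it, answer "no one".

Nikolai in UTC: 10:15-12:00, 15:45-17:30 (add 3h to convert from UTC-3).
Omar in UTC: 09:00-13:15, 15:00-15:30, 15:45-19:00 (add 8h to convert from UTC-8).
Vanya in UTC: 10:30-13:15, 13:30-17:30, 18:30-19:00 (add 4h to convert from UTC-4).
Noa in UTC: 09:00-14:15, 15:45-18:30 (add 1h to convert from UTC-1).
Nikolai: not fully free for 09:15-09:45. Omar: free for 09:15-09:45. Vanya: not fully free for 09:15-09:45. Noa: free for 09:15-09:45.

Nikolai, Vanya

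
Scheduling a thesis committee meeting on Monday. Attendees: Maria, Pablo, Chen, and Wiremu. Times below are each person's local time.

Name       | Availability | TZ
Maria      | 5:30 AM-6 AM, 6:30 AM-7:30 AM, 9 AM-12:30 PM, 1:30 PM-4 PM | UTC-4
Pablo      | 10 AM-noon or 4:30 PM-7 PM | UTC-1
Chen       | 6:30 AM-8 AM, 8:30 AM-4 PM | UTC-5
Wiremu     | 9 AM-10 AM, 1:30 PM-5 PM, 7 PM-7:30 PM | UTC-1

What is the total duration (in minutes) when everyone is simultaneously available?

30

Maria in UTC: 09:30-10:00, 10:30-11:30, 13:00-16:30, 17:30-20:00 (add 4h to convert from UTC-4).
Pablo in UTC: 11:00-13:00, 17:30-20:00 (add 1h to convert from UTC-1).
Chen in UTC: 11:30-13:00, 13:30-21:00 (add 5h to convert from UTC-5).
Wiremu in UTC: 10:00-11:00, 14:30-18:00, 20:00-20:30 (add 1h to convert from UTC-1).
Maria ∩ Pablo: 11:00-11:30, 17:30-20:00.
Maria ∩ Pablo ∩ Chen: 17:30-20:00.
Maria ∩ Pablo ∩ Chen ∩ Wiremu: 17:30-18:00.
That's a single block of 30 minutes.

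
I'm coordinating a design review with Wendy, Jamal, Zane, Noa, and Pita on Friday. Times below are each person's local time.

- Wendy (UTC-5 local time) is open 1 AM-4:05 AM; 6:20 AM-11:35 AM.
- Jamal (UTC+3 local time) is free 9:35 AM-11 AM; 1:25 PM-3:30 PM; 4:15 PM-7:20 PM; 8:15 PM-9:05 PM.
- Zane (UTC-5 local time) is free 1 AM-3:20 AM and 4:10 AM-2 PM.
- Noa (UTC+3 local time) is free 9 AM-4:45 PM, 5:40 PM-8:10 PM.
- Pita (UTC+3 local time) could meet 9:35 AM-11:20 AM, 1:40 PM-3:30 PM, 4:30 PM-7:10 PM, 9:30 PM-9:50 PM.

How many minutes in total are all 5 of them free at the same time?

260

Wendy in UTC: 06:00-09:05, 11:20-16:35 (add 5h to convert from UTC-5).
Jamal in UTC: 06:35-08:00, 10:25-12:30, 13:15-16:20, 17:15-18:05 (subtract 3h to convert from UTC+3).
Zane in UTC: 06:00-08:20, 09:10-19:00 (add 5h to convert from UTC-5).
Noa in UTC: 06:00-13:45, 14:40-17:10 (subtract 3h to convert from UTC+3).
Pita in UTC: 06:35-08:20, 10:40-12:30, 13:30-16:10, 18:30-18:50 (subtract 3h to convert from UTC+3).
Wendy ∩ Jamal: 06:35-08:00, 11:20-12:30, 13:15-16:20.
Wendy ∩ Jamal ∩ Zane: 06:35-08:00, 11:20-12:30, 13:15-16:20.
Wendy ∩ Jamal ∩ Zane ∩ Noa: 06:35-08:00, 11:20-12:30, 13:15-13:45, 14:40-16:20.
Wendy ∩ Jamal ∩ Zane ∩ Noa ∩ Pita: 06:35-08:00, 11:20-12:30, 13:30-13:45, 14:40-16:10.
Summing the common windows: 85 + 70 + 15 + 90 = 260 minutes.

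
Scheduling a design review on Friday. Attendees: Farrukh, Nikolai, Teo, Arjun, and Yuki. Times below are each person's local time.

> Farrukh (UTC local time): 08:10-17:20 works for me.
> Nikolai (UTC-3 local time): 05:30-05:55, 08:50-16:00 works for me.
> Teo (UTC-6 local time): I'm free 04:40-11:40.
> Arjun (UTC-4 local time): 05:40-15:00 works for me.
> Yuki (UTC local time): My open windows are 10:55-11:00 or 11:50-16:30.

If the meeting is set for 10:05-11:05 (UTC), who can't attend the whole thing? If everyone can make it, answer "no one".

Nikolai, Teo, Yuki

Farrukh in UTC: 08:10-17:20.
Nikolai in UTC: 08:30-08:55, 11:50-19:00 (add 3h to convert from UTC-3).
Teo in UTC: 10:40-17:40 (add 6h to convert from UTC-6).
Arjun in UTC: 09:40-19:00 (add 4h to convert from UTC-4).
Yuki in UTC: 10:55-11:00, 11:50-16:30.
Farrukh: free for 10:05-11:05. Nikolai: not fully free for 10:05-11:05. Teo: not fully free for 10:05-11:05. Arjun: free for 10:05-11:05. Yuki: not fully free for 10:05-11:05.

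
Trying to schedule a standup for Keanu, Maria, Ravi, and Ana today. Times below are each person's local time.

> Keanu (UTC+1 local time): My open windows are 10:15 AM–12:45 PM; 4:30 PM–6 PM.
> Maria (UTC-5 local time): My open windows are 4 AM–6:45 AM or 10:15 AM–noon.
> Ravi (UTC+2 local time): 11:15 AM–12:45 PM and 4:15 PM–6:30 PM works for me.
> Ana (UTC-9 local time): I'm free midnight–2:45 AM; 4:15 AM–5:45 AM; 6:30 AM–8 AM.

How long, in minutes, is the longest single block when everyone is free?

Keanu in UTC: 09:15-11:45, 15:30-17:00 (subtract 1h to convert from UTC+1).
Maria in UTC: 09:00-11:45, 15:15-17:00 (add 5h to convert from UTC-5).
Ravi in UTC: 09:15-10:45, 14:15-16:30 (subtract 2h to convert from UTC+2).
Ana in UTC: 09:00-11:45, 13:15-14:45, 15:30-17:00 (add 9h to convert from UTC-9).
Keanu ∩ Maria: 09:15-11:45, 15:30-17:00.
Keanu ∩ Maria ∩ Ravi: 09:15-10:45, 15:30-16:30.
Keanu ∩ Maria ∩ Ravi ∩ Ana: 09:15-10:45, 15:30-16:30.
So the common availability across everyone is 09:15-10:45, 15:30-16:30.
The longest is 09:15-10:45 at 90 minutes.

90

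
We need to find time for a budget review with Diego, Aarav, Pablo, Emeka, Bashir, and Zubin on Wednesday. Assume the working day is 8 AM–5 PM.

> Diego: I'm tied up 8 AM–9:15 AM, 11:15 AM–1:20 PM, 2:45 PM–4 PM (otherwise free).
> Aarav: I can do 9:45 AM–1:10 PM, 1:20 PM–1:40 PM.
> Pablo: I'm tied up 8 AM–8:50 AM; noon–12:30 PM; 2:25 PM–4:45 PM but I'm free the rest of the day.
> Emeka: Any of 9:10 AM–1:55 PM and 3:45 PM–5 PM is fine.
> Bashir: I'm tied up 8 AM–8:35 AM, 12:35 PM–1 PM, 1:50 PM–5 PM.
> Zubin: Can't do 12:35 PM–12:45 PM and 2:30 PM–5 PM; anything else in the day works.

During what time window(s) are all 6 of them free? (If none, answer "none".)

09:45-11:15, 13:20-13:40

Diego free: 09:15-11:15, 13:20-14:45, 16:00-17:00 (invert busy blocks within the working day).
Aarav free: 09:45-13:10, 13:20-13:40.
Pablo free: 08:50-12:00, 12:30-14:25, 16:45-17:00 (invert busy blocks within the working day).
Emeka free: 09:10-13:55, 15:45-17:00.
Bashir free: 08:35-12:35, 13:00-13:50 (invert busy blocks within the working day).
Zubin free: 08:00-12:35, 12:45-14:30 (invert busy blocks within the working day).
Diego ∩ Aarav: 09:45-11:15, 13:20-13:40.
Diego ∩ Aarav ∩ Pablo: 09:45-11:15, 13:20-13:40.
Diego ∩ Aarav ∩ Pablo ∩ Emeka: 09:45-11:15, 13:20-13:40.
Diego ∩ Aarav ∩ Pablo ∩ Emeka ∩ Bashir: 09:45-11:15, 13:20-13:40.
Diego ∩ Aarav ∩ Pablo ∩ Emeka ∩ Bashir ∩ Zubin: 09:45-11:15, 13:20-13:40.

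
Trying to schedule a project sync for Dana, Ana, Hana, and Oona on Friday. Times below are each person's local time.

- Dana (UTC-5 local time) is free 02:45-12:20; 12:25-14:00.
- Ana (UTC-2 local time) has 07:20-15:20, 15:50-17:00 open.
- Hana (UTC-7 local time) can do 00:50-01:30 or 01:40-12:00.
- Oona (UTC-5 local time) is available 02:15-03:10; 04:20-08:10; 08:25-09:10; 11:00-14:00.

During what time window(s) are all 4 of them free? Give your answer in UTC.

Dana in UTC: 07:45-17:20, 17:25-19:00 (add 5h to convert from UTC-5).
Ana in UTC: 09:20-17:20, 17:50-19:00 (add 2h to convert from UTC-2).
Hana in UTC: 07:50-08:30, 08:40-19:00 (add 7h to convert from UTC-7).
Oona in UTC: 07:15-08:10, 09:20-13:10, 13:25-14:10, 16:00-19:00 (add 5h to convert from UTC-5).
Dana ∩ Ana: 09:20-17:20, 17:50-19:00.
Dana ∩ Ana ∩ Hana: 09:20-17:20, 17:50-19:00.
Dana ∩ Ana ∩ Hana ∩ Oona: 09:20-13:10, 13:25-14:10, 16:00-17:20, 17:50-19:00.

09:20-13:10, 13:25-14:10, 16:00-17:20, 17:50-19:00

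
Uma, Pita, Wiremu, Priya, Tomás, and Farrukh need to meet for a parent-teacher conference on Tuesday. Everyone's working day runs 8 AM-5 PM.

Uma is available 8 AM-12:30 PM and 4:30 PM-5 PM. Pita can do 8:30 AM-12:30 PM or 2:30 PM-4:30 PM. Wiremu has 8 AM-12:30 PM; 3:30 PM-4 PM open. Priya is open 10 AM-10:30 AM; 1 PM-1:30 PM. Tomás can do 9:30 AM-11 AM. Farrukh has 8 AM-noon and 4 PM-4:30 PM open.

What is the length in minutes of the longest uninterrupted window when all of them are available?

Uma ∩ Pita: 08:30-12:30.
Uma ∩ Pita ∩ Wiremu: 08:30-12:30.
Uma ∩ Pita ∩ Wiremu ∩ Priya: 10:00-10:30.
Uma ∩ Pita ∩ Wiremu ∩ Priya ∩ Tomás: 10:00-10:30.
Uma ∩ Pita ∩ Wiremu ∩ Priya ∩ Tomás ∩ Farrukh: 10:00-10:30.
So the common availability across everyone is 10:00-10:30.
The longest is 10:00-10:30 at 30 minutes.

30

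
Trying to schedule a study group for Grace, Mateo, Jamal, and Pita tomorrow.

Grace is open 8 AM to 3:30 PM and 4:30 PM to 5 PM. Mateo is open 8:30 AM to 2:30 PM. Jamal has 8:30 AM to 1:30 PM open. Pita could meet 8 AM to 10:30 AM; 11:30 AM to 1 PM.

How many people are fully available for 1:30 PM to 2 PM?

Grace and Mateo can make the full 13:30-14:00 slot — that's 2.

2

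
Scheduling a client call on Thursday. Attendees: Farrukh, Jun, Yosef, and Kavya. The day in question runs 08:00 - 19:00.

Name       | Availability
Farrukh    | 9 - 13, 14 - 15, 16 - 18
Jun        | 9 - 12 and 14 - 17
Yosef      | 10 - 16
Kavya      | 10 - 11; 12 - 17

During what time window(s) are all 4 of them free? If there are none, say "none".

10:00-11:00, 14:00-15:00

Farrukh ∩ Jun: 09:00-12:00, 14:00-15:00, 16:00-17:00.
Farrukh ∩ Jun ∩ Yosef: 10:00-12:00, 14:00-15:00.
Farrukh ∩ Jun ∩ Yosef ∩ Kavya: 10:00-11:00, 14:00-15:00.
So the common availability across everyone is 10:00-11:00, 14:00-15:00.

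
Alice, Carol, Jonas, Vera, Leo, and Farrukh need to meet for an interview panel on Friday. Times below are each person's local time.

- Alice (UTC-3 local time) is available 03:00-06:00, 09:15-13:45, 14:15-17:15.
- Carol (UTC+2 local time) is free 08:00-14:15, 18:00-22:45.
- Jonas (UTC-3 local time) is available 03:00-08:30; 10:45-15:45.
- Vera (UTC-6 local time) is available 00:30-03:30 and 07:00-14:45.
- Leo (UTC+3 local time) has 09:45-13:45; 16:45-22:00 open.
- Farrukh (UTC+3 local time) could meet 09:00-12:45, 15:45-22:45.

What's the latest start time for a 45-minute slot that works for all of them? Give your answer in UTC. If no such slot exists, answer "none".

Alice in UTC: 06:00-09:00, 12:15-16:45, 17:15-20:15 (add 3h to convert from UTC-3).
Carol in UTC: 06:00-12:15, 16:00-20:45 (subtract 2h to convert from UTC+2).
Jonas in UTC: 06:00-11:30, 13:45-18:45 (add 3h to convert from UTC-3).
Vera in UTC: 06:30-09:30, 13:00-20:45 (add 6h to convert from UTC-6).
Leo in UTC: 06:45-10:45, 13:45-19:00 (subtract 3h to convert from UTC+3).
Farrukh in UTC: 06:00-09:45, 12:45-19:45 (subtract 3h to convert from UTC+3).
Alice ∩ Carol: 06:00-09:00, 16:00-16:45, 17:15-20:15.
Alice ∩ Carol ∩ Jonas: 06:00-09:00, 16:00-16:45, 17:15-18:45.
Alice ∩ Carol ∩ Jonas ∩ Vera: 06:30-09:00, 16:00-16:45, 17:15-18:45.
Alice ∩ Carol ∩ Jonas ∩ Vera ∩ Leo: 06:45-09:00, 16:00-16:45, 17:15-18:45.
Alice ∩ Carol ∩ Jonas ∩ Vera ∩ Leo ∩ Farrukh: 06:45-09:00, 16:00-16:45, 17:15-18:45.
Those are the intersection windows.
The last common window of at least 45 minutes is 17:15-18:45; a 45-minute meeting can start as late as 18:00 and still end by 18:45.

18:00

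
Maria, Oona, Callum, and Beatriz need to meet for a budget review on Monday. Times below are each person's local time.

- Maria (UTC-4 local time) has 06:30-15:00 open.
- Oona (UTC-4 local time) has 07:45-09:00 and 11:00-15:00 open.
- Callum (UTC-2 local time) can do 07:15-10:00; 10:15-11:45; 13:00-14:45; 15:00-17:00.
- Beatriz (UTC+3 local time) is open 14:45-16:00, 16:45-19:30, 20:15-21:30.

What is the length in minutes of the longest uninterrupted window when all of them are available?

90

Maria in UTC: 10:30-19:00 (add 4h to convert from UTC-4).
Oona in UTC: 11:45-13:00, 15:00-19:00 (add 4h to convert from UTC-4).
Callum in UTC: 09:15-12:00, 12:15-13:45, 15:00-16:45, 17:00-19:00 (add 2h to convert from UTC-2).
Beatriz in UTC: 11:45-13:00, 13:45-16:30, 17:15-18:30 (subtract 3h to convert from UTC+3).
Maria ∩ Oona: 11:45-13:00, 15:00-19:00.
Maria ∩ Oona ∩ Callum: 11:45-12:00, 12:15-13:00, 15:00-16:45, 17:00-19:00.
Maria ∩ Oona ∩ Callum ∩ Beatriz: 11:45-12:00, 12:15-13:00, 15:00-16:30, 17:15-18:30.
The longest is 15:00-16:30 at 90 minutes.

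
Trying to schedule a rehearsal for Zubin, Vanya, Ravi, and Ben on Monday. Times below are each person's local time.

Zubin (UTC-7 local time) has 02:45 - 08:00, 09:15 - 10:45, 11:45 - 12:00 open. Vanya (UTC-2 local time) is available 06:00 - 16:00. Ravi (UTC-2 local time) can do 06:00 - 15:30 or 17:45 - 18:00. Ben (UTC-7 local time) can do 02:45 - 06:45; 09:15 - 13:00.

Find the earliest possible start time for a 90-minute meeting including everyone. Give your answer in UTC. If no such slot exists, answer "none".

09:45

Zubin in UTC: 09:45-15:00, 16:15-17:45, 18:45-19:00 (add 7h to convert from UTC-7).
Vanya in UTC: 08:00-18:00 (add 2h to convert from UTC-2).
Ravi in UTC: 08:00-17:30, 19:45-20:00 (add 2h to convert from UTC-2).
Ben in UTC: 09:45-13:45, 16:15-20:00 (add 7h to convert from UTC-7).
Zubin ∩ Vanya: 09:45-15:00, 16:15-17:45.
Zubin ∩ Vanya ∩ Ravi: 09:45-15:00, 16:15-17:30.
Zubin ∩ Vanya ∩ Ravi ∩ Ben: 09:45-13:45, 16:15-17:30.
The first common window of at least 90 minutes is 09:45-13:45, so the earliest start is 09:45.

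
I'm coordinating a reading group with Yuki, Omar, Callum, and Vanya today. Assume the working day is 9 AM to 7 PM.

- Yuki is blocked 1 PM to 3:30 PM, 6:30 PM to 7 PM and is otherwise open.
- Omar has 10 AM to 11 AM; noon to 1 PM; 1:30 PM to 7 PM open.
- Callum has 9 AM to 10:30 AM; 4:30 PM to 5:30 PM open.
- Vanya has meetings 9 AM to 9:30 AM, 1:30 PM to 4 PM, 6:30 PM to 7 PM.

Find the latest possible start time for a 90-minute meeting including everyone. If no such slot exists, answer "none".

none

Yuki free: 09:00-13:00, 15:30-18:30 (invert busy blocks within the working day).
Omar free: 10:00-11:00, 12:00-13:00, 13:30-19:00.
Callum free: 09:00-10:30, 16:30-17:30.
Vanya free: 09:30-13:30, 16:00-18:30 (invert busy blocks within the working day).
Yuki ∩ Omar: 10:00-11:00, 12:00-13:00, 15:30-18:30.
Yuki ∩ Omar ∩ Callum: 10:00-10:30, 16:30-17:30.
Yuki ∩ Omar ∩ Callum ∩ Vanya: 10:00-10:30, 16:30-17:30.
So the common availability across everyone is 10:00-10:30, 16:30-17:30.
No common window is at least 90 minutes long.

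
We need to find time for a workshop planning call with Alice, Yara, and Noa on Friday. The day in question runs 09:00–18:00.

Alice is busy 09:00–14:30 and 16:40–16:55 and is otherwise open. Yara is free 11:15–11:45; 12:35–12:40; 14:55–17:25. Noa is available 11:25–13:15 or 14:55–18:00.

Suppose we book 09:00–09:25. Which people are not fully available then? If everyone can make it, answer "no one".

Alice free: 14:30-16:40, 16:55-18:00 (invert busy blocks within the working day).
Yara free: 11:15-11:45, 12:35-12:40, 14:55-17:25.
Noa free: 11:25-13:15, 14:55-18:00.
Alice: not fully free for 09:00-09:25. Yara: not fully free for 09:00-09:25. Noa: not fully free for 09:00-09:25.

Alice, Noa, Yara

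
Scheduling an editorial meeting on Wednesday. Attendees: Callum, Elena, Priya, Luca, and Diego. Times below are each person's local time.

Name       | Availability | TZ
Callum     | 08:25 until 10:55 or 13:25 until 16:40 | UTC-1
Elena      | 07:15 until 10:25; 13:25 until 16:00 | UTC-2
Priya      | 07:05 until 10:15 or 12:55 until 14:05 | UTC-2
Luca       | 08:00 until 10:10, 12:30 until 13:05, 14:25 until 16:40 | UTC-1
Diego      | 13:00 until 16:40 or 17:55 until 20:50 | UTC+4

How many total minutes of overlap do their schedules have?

145

Callum in UTC: 09:25-11:55, 14:25-17:40 (add 1h to convert from UTC-1).
Elena in UTC: 09:15-12:25, 15:25-18:00 (add 2h to convert from UTC-2).
Priya in UTC: 09:05-12:15, 14:55-16:05 (add 2h to convert from UTC-2).
Luca in UTC: 09:00-11:10, 13:30-14:05, 15:25-17:40 (add 1h to convert from UTC-1).
Diego in UTC: 09:00-12:40, 13:55-16:50 (subtract 4h to convert from UTC+4).
Callum ∩ Elena: 09:25-11:55, 15:25-17:40.
Callum ∩ Elena ∩ Priya: 09:25-11:55, 15:25-16:05.
Callum ∩ Elena ∩ Priya ∩ Luca: 09:25-11:10, 15:25-16:05.
Callum ∩ Elena ∩ Priya ∩ Luca ∩ Diego: 09:25-11:10, 15:25-16:05.
Summing the common windows: 105 + 40 = 145 minutes.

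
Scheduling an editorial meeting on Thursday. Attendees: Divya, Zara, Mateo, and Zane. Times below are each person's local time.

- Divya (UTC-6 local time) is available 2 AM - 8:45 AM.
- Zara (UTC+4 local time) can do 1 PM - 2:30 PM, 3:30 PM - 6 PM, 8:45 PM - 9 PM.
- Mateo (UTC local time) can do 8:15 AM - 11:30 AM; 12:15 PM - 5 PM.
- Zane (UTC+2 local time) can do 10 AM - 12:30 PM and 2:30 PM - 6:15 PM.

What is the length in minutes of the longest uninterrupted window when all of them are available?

Divya in UTC: 08:00-14:45 (add 6h to convert from UTC-6).
Zara in UTC: 09:00-10:30, 11:30-14:00, 16:45-17:00 (subtract 4h to convert from UTC+4).
Mateo in UTC: 08:15-11:30, 12:15-17:00.
Zane in UTC: 08:00-10:30, 12:30-16:15 (subtract 2h to convert from UTC+2).
Divya ∩ Zara: 09:00-10:30, 11:30-14:00.
Divya ∩ Zara ∩ Mateo: 09:00-10:30, 12:15-14:00.
Divya ∩ Zara ∩ Mateo ∩ Zane: 09:00-10:30, 12:30-14:00.
The longest is 09:00-10:30 at 90 minutes.

90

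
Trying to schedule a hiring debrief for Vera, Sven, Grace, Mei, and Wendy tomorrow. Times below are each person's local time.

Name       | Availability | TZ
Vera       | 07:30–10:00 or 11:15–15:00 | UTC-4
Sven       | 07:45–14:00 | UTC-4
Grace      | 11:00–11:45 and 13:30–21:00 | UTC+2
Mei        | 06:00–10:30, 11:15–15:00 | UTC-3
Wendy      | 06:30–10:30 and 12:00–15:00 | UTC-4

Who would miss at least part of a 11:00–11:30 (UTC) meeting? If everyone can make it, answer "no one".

Grace, Sven, Vera

Vera in UTC: 11:30-14:00, 15:15-19:00 (add 4h to convert from UTC-4).
Sven in UTC: 11:45-18:00 (add 4h to convert from UTC-4).
Grace in UTC: 09:00-09:45, 11:30-19:00 (subtract 2h to convert from UTC+2).
Mei in UTC: 09:00-13:30, 14:15-18:00 (add 3h to convert from UTC-3).
Wendy in UTC: 10:30-14:30, 16:00-19:00 (add 4h to convert from UTC-4).
Vera: not fully free for 11:00-11:30. Sven: not fully free for 11:00-11:30. Grace: not fully free for 11:00-11:30. Mei: free for 11:00-11:30. Wendy: free for 11:00-11:30.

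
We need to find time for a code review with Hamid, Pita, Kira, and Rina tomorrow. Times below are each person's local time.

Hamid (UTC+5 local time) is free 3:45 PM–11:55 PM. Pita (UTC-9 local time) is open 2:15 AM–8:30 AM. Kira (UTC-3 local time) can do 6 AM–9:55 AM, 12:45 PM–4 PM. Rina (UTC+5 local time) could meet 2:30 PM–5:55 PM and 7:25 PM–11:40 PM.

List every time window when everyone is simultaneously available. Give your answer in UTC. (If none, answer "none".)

11:15-12:55, 15:45-17:30

Hamid in UTC: 10:45-18:55 (subtract 5h to convert from UTC+5).
Pita in UTC: 11:15-17:30 (add 9h to convert from UTC-9).
Kira in UTC: 09:00-12:55, 15:45-19:00 (add 3h to convert from UTC-3).
Rina in UTC: 09:30-12:55, 14:25-18:40 (subtract 5h to convert from UTC+5).
Hamid ∩ Pita: 11:15-17:30.
Hamid ∩ Pita ∩ Kira: 11:15-12:55, 15:45-17:30.
Hamid ∩ Pita ∩ Kira ∩ Rina: 11:15-12:55, 15:45-17:30.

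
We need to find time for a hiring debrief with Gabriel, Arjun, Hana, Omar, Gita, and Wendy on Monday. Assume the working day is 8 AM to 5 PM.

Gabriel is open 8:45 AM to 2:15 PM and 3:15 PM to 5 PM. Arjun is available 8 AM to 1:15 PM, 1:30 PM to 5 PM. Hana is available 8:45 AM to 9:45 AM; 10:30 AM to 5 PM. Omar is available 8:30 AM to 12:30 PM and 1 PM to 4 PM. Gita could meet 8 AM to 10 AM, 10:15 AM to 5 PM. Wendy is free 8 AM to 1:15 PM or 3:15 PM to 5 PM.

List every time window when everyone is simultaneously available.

08:45-09:45, 10:30-12:30, 13:00-13:15, 15:15-16:00

Gabriel ∩ Arjun: 08:45-13:15, 13:30-14:15, 15:15-17:00.
Gabriel ∩ Arjun ∩ Hana: 08:45-09:45, 10:30-13:15, 13:30-14:15, 15:15-17:00.
Gabriel ∩ Arjun ∩ Hana ∩ Omar: 08:45-09:45, 10:30-12:30, 13:00-13:15, 13:30-14:15, 15:15-16:00.
Gabriel ∩ Arjun ∩ Hana ∩ Omar ∩ Gita: 08:45-09:45, 10:30-12:30, 13:00-13:15, 13:30-14:15, 15:15-16:00.
Gabriel ∩ Arjun ∩ Hana ∩ Omar ∩ Gita ∩ Wendy: 08:45-09:45, 10:30-12:30, 13:00-13:15, 15:15-16:00.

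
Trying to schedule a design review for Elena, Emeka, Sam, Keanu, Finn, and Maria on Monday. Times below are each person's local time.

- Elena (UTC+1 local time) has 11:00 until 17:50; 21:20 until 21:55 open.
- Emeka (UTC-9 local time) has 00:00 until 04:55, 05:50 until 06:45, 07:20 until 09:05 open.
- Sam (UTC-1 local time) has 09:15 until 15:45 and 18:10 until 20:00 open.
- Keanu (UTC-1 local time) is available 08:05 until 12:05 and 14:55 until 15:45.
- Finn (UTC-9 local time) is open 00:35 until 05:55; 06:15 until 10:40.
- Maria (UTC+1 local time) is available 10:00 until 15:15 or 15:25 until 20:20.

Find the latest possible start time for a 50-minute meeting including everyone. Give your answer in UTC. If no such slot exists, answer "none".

12:15

Elena in UTC: 10:00-16:50, 20:20-20:55 (subtract 1h to convert from UTC+1).
Emeka in UTC: 09:00-13:55, 14:50-15:45, 16:20-18:05 (add 9h to convert from UTC-9).
Sam in UTC: 10:15-16:45, 19:10-21:00 (add 1h to convert from UTC-1).
Keanu in UTC: 09:05-13:05, 15:55-16:45 (add 1h to convert from UTC-1).
Finn in UTC: 09:35-14:55, 15:15-19:40 (add 9h to convert from UTC-9).
Maria in UTC: 09:00-14:15, 14:25-19:20 (subtract 1h to convert from UTC+1).
Elena ∩ Emeka: 10:00-13:55, 14:50-15:45, 16:20-16:50.
Elena ∩ Emeka ∩ Sam: 10:15-13:55, 14:50-15:45, 16:20-16:45.
Elena ∩ Emeka ∩ Sam ∩ Keanu: 10:15-13:05, 16:20-16:45.
Elena ∩ Emeka ∩ Sam ∩ Keanu ∩ Finn: 10:15-13:05, 16:20-16:45.
Elena ∩ Emeka ∩ Sam ∩ Keanu ∩ Finn ∩ Maria: 10:15-13:05, 16:20-16:45.
So the common availability across everyone is 10:15-13:05, 16:20-16:45.
The last common window of at least 50 minutes is 10:15-13:05; a 50-minute meeting can start as late as 12:15 and still end by 13:05.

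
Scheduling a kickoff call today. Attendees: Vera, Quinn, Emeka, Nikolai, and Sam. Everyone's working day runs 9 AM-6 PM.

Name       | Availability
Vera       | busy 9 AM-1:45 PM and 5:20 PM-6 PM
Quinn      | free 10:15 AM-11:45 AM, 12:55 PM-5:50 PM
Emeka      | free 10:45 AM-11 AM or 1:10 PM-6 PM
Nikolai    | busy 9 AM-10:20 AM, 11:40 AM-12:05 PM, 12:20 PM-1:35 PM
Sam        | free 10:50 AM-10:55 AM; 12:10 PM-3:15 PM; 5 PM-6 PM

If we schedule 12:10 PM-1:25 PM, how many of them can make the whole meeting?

1

Vera free: 13:45-17:20 (invert busy blocks within the working day).
Quinn free: 10:15-11:45, 12:55-17:50.
Emeka free: 10:45-11:00, 13:10-18:00.
Nikolai free: 10:20-11:40, 12:05-12:20, 13:35-18:00 (invert busy blocks within the working day).
Sam free: 10:50-10:55, 12:10-15:15, 17:00-18:00.
Sam can make the full 12:10-13:25 slot — that's 1.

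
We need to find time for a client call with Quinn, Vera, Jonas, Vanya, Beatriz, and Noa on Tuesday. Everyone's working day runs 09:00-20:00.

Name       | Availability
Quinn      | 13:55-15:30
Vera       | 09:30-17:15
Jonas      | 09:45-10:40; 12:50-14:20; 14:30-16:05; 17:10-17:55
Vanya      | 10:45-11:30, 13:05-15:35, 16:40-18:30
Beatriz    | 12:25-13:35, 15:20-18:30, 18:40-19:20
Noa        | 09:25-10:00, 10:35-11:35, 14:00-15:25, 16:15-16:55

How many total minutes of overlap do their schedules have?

Quinn ∩ Vera: 13:55-15:30.
Quinn ∩ Vera ∩ Jonas: 13:55-14:20, 14:30-15:30.
Quinn ∩ Vera ∩ Jonas ∩ Vanya: 13:55-14:20, 14:30-15:30.
Quinn ∩ Vera ∩ Jonas ∩ Vanya ∩ Beatriz: 15:20-15:30.
Quinn ∩ Vera ∩ Jonas ∩ Vanya ∩ Beatriz ∩ Noa: 15:20-15:25.
That's a single block of 5 minutes.

5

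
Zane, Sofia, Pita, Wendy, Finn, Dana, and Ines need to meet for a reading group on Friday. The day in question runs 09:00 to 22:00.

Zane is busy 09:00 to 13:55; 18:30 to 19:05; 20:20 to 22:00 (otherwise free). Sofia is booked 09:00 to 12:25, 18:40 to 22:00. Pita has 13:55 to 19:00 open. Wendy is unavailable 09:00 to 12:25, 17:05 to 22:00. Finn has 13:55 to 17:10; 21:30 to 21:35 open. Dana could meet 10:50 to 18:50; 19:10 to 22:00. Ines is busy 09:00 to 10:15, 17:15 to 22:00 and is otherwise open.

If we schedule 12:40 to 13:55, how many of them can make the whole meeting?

Zane free: 13:55-18:30, 19:05-20:20 (invert busy blocks within the working day).
Sofia free: 12:25-18:40 (invert busy blocks within the working day).
Pita free: 13:55-19:00.
Wendy free: 12:25-17:05 (invert busy blocks within the working day).
Finn free: 13:55-17:10, 21:30-21:35.
Dana free: 10:50-18:50, 19:10-22:00.
Ines free: 10:15-17:15 (invert busy blocks within the working day).
Sofia, Wendy, Dana, and Ines can make the full 12:40-13:55 slot — that's 4.

4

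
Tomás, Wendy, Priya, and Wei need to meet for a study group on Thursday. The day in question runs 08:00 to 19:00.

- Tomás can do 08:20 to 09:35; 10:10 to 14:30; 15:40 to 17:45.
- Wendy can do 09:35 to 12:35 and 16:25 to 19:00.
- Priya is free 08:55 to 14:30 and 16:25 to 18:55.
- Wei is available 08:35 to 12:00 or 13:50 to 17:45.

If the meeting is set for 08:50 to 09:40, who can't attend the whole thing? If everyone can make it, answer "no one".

Priya, Tomás, Wendy

Tomás: not fully free for 08:50-09:40. Wendy: not fully free for 08:50-09:40. Priya: not fully free for 08:50-09:40. Wei: free for 08:50-09:40.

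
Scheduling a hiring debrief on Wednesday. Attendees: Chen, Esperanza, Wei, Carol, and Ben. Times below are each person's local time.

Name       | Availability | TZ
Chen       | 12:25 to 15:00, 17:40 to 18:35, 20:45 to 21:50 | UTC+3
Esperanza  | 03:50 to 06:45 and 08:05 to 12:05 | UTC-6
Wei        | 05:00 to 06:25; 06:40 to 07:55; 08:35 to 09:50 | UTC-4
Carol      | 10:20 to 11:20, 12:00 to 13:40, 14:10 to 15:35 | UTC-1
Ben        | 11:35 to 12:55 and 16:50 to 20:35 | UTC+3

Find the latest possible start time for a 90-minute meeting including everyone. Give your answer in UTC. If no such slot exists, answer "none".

Chen in UTC: 09:25-12:00, 14:40-15:35, 17:45-18:50 (subtract 3h to convert from UTC+3).
Esperanza in UTC: 09:50-12:45, 14:05-18:05 (add 6h to convert from UTC-6).
Wei in UTC: 09:00-10:25, 10:40-11:55, 12:35-13:50 (add 4h to convert from UTC-4).
Carol in UTC: 11:20-12:20, 13:00-14:40, 15:10-16:35 (add 1h to convert from UTC-1).
Ben in UTC: 08:35-09:55, 13:50-17:35 (subtract 3h to convert from UTC+3).
Chen ∩ Esperanza: 09:50-12:00, 14:40-15:35, 17:45-18:05.
Chen ∩ Esperanza ∩ Wei: 09:50-10:25, 10:40-11:55.
Chen ∩ Esperanza ∩ Wei ∩ Carol: 11:20-11:55.
Chen ∩ Esperanza ∩ Wei ∩ Carol ∩ Ben: ∅.
There is no time when everyone is free.
No common window is at least 90 minutes long.

none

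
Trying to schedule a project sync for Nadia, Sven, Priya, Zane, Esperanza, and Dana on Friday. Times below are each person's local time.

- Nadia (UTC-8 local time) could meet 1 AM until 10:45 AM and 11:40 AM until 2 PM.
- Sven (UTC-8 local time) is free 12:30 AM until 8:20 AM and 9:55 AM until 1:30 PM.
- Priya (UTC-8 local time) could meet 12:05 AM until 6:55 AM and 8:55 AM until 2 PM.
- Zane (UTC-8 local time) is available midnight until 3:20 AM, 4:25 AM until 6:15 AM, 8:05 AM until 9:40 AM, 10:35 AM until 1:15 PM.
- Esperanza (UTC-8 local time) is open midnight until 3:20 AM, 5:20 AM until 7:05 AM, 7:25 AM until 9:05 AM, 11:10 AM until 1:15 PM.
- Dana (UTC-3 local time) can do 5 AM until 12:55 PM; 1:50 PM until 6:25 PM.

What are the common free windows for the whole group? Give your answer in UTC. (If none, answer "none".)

Nadia in UTC: 09:00-18:45, 19:40-22:00 (add 8h to convert from UTC-8).
Sven in UTC: 08:30-16:20, 17:55-21:30 (add 8h to convert from UTC-8).
Priya in UTC: 08:05-14:55, 16:55-22:00 (add 8h to convert from UTC-8).
Zane in UTC: 08:00-11:20, 12:25-14:15, 16:05-17:40, 18:35-21:15 (add 8h to convert from UTC-8).
Esperanza in UTC: 08:00-11:20, 13:20-15:05, 15:25-17:05, 19:10-21:15 (add 8h to convert from UTC-8).
Dana in UTC: 08:00-15:55, 16:50-21:25 (add 3h to convert from UTC-3).
Nadia ∩ Sven: 09:00-16:20, 17:55-18:45, 19:40-21:30.
Nadia ∩ Sven ∩ Priya: 09:00-14:55, 17:55-18:45, 19:40-21:30.
Nadia ∩ Sven ∩ Priya ∩ Zane: 09:00-11:20, 12:25-14:15, 18:35-18:45, 19:40-21:15.
Nadia ∩ Sven ∩ Priya ∩ Zane ∩ Esperanza: 09:00-11:20, 13:20-14:15, 19:40-21:15.
Nadia ∩ Sven ∩ Priya ∩ Zane ∩ Esperanza ∩ Dana: 09:00-11:20, 13:20-14:15, 19:40-21:15.

09:00-11:20, 13:20-14:15, 19:40-21:15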